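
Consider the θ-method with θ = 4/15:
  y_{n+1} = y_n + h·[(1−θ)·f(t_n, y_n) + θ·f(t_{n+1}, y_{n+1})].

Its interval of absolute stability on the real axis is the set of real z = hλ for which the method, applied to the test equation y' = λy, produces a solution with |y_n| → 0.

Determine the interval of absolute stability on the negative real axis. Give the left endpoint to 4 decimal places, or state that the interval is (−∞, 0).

On y'=λy, z=hλ:
  y_{n+1} = y_n + z·[11/15·y_n + 4/15·y_{n+1}] ⇒ (1 − 4/15z)y_{n+1} = (1 + 11/15z)y_n
  Hence R(z) = (1 + 11/15z)/(1 − 4/15z).

Find x<0 with |R(x)|<1.
x=-0.42: |R|=0.6223
R=−1: 1+11/15x = −1+4/15x ⇒ -7/15x=2 ⇒ x=2/(-7/15)=-4.2857
Confirm numerically:
  x=-4.185: |R|=0.97779 <1
  x=-4.106: |R|=0.95997 <1
  x=-3.076: |R|=0.68986 <1
  x=-2.313: |R|=0.43060 <1
  x=-4.836: |R|=1.11216 >1
  x=-4.548: |R|=1.05531 >1
Interval (-4.2857, 0).

(-4.2857, 0).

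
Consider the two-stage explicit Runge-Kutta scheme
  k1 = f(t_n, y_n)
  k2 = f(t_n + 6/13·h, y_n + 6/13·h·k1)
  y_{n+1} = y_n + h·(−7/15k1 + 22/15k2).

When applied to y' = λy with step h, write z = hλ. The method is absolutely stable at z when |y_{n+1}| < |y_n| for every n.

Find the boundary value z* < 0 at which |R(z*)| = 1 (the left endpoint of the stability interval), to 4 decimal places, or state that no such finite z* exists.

left endpoint -1.4773.

With y'=λy (z=hλ):
  k1=λy_n ⇒ h·k1=z·y_n;  k2=λ(1+6/13z)y_n ⇒ h·k2=z(1+6/13z)y_n
  y_{n+1}/y_n = 1 − 7/15z + 22/15z(1+6/13z) = 1 + z + 44/65z²
  Hence R(z) = 1 + z + 44/65z².

Solve |R(x)|<1 on ℝ⁻.
x=-1.34: |R|=0.8755
R=1: x+44/65x²=0 ⇒ x=−65/44=-1.4773; min R=1−1/(4·44/65)=0.6307>−1
Confirm numerically:
  x=-1.359: |R|=0.89120 <1
  x=-1.321: |R|=0.86026 <1
  x=-1.125: |R|=0.73173 <1
  x=-0.769: |R|=0.63131 <1
  x=-2.028: |R|=1.75604 >1
  x=-1.590: |R|=1.12133 >1
Interval (-1.4773, 0).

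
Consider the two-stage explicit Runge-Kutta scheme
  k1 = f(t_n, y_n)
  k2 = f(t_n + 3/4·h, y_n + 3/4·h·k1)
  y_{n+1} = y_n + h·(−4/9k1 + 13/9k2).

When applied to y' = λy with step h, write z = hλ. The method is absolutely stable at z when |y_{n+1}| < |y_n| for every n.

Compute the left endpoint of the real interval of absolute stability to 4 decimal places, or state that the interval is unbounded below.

left endpoint -0.9231.

Set f=λy, z=hλ:
  k1=λy_n ⇒ h·k1=z·y_n;  k2=λ(1+3/4z)y_n ⇒ h·k2=z(1+3/4z)y_n
  y_{n+1}/y_n = 1 − 4/9z + 13/9z(1+3/4z) = 1 + z + 13/12z²
  ⇒ R(z) = 1 + z + 13/12z².

Find x<0 with |R(x)|<1.
x=-1.2: |R|=1.3600
R=1: x+13/12x²=0 ⇒ x=−12/13=-0.9231; min R=1−1/(4·13/12)=0.7692>−1
Confirm numerically:
  x=-0.863: |R|=0.94383 <1
  x=-0.560: |R|=0.77973 <1
  x=-0.556: |R|=0.77890 <1
  x=-0.422: |R|=0.77092 <1
  x=-1.182: |R|=1.33155 >1
  x=-0.989: |R|=1.07063 >1
Interval (-0.9231, 0).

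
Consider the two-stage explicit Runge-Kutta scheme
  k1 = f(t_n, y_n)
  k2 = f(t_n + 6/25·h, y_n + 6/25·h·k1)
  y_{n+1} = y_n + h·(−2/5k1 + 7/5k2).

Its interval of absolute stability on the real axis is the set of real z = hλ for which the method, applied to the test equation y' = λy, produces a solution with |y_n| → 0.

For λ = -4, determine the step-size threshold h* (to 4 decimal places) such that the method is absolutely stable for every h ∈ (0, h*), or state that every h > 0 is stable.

On y'=λy, z=hλ:
  k1=λy_n ⇒ h·k1=z·y_n;  k2=λ(1+6/25z)y_n ⇒ h·k2=z(1+6/25z)y_n
  y_{n+1}/y_n = 1 − 2/5z + 7/5z(1+6/25z) = 1 + z + 42/125z²
  ⇒ R(z) = 1 + z + 42/125z².

Find x<0 with |R(x)|<1.
x=-1.47: |R|=0.2561
R=1: x+42/125x²=0 ⇒ x=−125/42=-2.9762; min R=1−1/(4·42/125)=0.2560>−1
Confirm numerically:
  x=-2.726: |R|=0.77084 <1
  x=-1.824: |R|=0.29386 <1
  x=-1.591: |R|=0.25951 <1
  x=-1.558: |R|=0.25759 <1
  x=-3.568: |R|=1.70949 >1
  x=-3.508: |R|=1.62684 >1
  x=-3.470: |R|=1.57574 >1
So |R|<1 on (-2.9762, 0).

(-2.9762,0); λ=-4 ⇒ h* = (125/42)/4 = 0.7440.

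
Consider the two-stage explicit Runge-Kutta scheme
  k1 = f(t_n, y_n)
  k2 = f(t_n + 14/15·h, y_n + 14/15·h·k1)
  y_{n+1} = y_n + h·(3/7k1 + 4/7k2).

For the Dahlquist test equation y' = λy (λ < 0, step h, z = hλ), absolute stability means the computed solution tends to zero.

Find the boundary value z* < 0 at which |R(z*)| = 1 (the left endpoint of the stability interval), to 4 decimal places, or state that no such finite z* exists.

Test eqn y'=λy, z=hλ:
  k1=λy_n ⇒ h·k1=z·y_n;  k2=λ(1+14/15z)y_n ⇒ h·k2=z(1+14/15z)y_n
  y_{n+1}/y_n = 1 + 3/7z + 4/7z(1+14/15z) = 1 + z + 8/15z²
  so R(z) = 1 + z + 8/15z².

Find x<0 with |R(x)|<1.
x=-1.5: |R|=0.7000
R=1: x+8/15x²=0 ⇒ x=−15/8=-1.8750; min R=1−1/(4·8/15)=0.5312>−1
Confirm numerically:
  x=-1.834: |R|=0.95990 <1
  x=-1.621: |R|=0.78041 <1
  x=-2.360: |R|=1.61045 >1
  x=-1.986: |R|=1.11757 >1
Interval (-1.8750, 0).

left endpoint -1.8750.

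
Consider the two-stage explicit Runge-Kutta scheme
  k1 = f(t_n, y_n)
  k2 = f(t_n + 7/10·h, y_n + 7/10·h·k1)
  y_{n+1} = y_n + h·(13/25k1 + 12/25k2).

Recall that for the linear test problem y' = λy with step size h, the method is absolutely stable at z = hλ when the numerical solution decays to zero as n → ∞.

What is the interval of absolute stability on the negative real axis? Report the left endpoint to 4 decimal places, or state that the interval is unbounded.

With y'=λy (z=hλ):
  k1=λy_n ⇒ h·k1=z·y_n;  k2=λ(1+7/10z)y_n ⇒ h·k2=z(1+7/10z)y_n
  y_{n+1}/y_n = 1 + 13/25z + 12/25z(1+7/10z) = 1 + z + 42/125z²
  Hence R(z) = 1 + z + 42/125z².

Boundary: |R(x)|=1, x<0.
x=-0.83: |R|=0.4015
R=1: x+42/125x²=0 ⇒ x=−125/42=-2.9762; min R=1−1/(4·42/125)=0.2560>−1
Confirm numerically:
  x=-2.226: |R|=0.43891 <1
  x=-2.163: |R|=0.40900 <1
  x=-1.455: |R|=0.25632 <1
  x=-3.319: |R|=1.38230 >1
  x=-3.294: |R|=1.35175 >1
  x=-3.011: |R|=1.03522 >1
Interval (-2.9762, 0).

(-2.9762, 0).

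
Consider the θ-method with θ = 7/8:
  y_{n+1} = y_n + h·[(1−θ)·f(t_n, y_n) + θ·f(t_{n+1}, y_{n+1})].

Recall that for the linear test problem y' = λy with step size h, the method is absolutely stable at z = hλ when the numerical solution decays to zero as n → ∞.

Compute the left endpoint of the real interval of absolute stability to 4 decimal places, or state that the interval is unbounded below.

On y'=λy, z=hλ:
  y_{n+1} = y_n + z·[1/8·y_n + 7/8·y_{n+1}] ⇒ (1 − 7/8z)y_{n+1} = (1 + 1/8z)y_n
  R(z) = (1 + 1/8z)/(1 − 7/8z).

Boundary: |R(x)|=1, x<0.
x=-1.68: |R|=0.3198
x=-2: |R|=0.2727
x=-10: |R|=0.0256
x=-100: |R|=0.1299
θ=7/8≥1/2 ⇒ |1+1/8x|<|1−7/8x| ∀x<0 ⇒ unbounded interval.

interval (−∞, 0).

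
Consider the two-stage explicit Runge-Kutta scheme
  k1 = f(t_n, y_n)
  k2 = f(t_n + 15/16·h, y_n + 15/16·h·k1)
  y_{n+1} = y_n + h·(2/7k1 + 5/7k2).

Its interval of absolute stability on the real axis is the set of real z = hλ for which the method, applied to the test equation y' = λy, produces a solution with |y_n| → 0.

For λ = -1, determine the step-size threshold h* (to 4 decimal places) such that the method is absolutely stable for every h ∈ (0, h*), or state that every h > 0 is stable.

(-1.4933,0); λ=-1 ⇒ h* = (112/75)/1 = 1.4933.

With y'=λy (z=hλ):
  k1=λy_n ⇒ h·k1=z·y_n;  k2=λ(1+15/16z)y_n ⇒ h·k2=z(1+15/16z)y_n
  y_{n+1}/y_n = 1 + 2/7z + 5/7z(1+15/16z) = 1 + z + 75/112z²
  ⇒ R(z) = 1 + z + 75/112z².

Find x<0 with |R(x)|<1.
x=-1.19: |R|=0.7583
R=1: x+75/112x²=0 ⇒ x=−112/75=-1.4933; min R=1−1/(4·75/112)=0.6267>−1
Confirm numerically:
  x=-1.007: |R|=0.67205 <1
  x=-0.811: |R|=0.62944 <1
  x=-0.746: |R|=0.62667 <1
  x=-0.621: |R|=0.63724 <1
  x=-1.762: |R|=1.31700 >1
  x=-1.594: |R|=1.10745 >1
  x=-1.588: |R|=1.10067 >1
Stable set (-1.4933, 0).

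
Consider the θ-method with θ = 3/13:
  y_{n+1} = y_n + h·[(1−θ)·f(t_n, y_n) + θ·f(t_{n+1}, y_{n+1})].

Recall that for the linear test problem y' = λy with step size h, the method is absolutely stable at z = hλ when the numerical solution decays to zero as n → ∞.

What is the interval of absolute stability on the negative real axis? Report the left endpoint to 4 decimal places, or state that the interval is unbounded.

Test eqn y'=λy, z=hλ:
  y_{n+1} = y_n + z·[10/13·y_n + 3/13·y_{n+1}] ⇒ (1 − 3/13z)y_{n+1} = (1 + 10/13z)y_n
  so R(z) = (1 + 10/13z)/(1 − 3/13z).

Need |R(x)|<1, x<0.
x=-1.79: |R|=0.2667
R=−1: 1+10/13x = −1+3/13x ⇒ -7/13x=2 ⇒ x=2/(-7/13)=-3.7143
Confirm numerically:
  x=-3.614: |R|=0.97056 <1
  x=-3.018: |R|=0.77900 <1
  x=-2.564: |R|=0.61086 <1
  x=-1.851: |R|=0.29699 <1
  x=-4.271: |R|=1.15097 >1
  x=-4.105: |R|=1.10804 >1
  x=-4.061: |R|=1.09637 >1
Stable set (-3.7143, 0).

(-3.7143, 0).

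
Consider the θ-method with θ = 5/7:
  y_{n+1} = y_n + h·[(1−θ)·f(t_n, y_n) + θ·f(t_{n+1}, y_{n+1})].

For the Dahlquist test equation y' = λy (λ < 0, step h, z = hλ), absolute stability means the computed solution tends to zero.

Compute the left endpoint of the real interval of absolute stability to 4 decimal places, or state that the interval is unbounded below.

On y'=λy, z=hλ:
  y_{n+1} = y_n + z·[2/7·y_n + 5/7·y_{n+1}] ⇒ (1 − 5/7z)y_{n+1} = (1 + 2/7z)y_n
  R(z) = (1 + 2/7z)/(1 − 5/7z).

Solve |R(x)|<1 on ℝ⁻.
x=-0.79: |R|=0.4950
x=-2: |R|=0.1765
x=-10: |R|=0.2281
x=-100: |R|=0.3807
θ=5/7≥1/2 ⇒ |1+2/7x|<|1−5/7x| ∀x<0 ⇒ unbounded interval.

interval (−∞, 0).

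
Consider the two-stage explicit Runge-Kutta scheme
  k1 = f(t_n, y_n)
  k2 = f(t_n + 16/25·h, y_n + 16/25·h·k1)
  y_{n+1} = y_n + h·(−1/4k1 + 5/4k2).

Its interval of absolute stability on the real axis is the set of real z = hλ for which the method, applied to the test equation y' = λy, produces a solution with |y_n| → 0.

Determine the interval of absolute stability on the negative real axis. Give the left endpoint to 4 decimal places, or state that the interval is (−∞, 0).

z∈(-1.2500,0).

Test eqn y'=λy, z=hλ:
  k1=λy_n ⇒ h·k1=z·y_n;  k2=λ(1+16/25z)y_n ⇒ h·k2=z(1+16/25z)y_n
  y_{n+1}/y_n = 1 − 1/4z + 5/4z(1+16/25z) = 1 + z + 4/5z²
  Hence R(z) = 1 + z + 4/5z².

Need |R(x)|<1, x<0.
x=-0.59: |R|=0.6885
R=1: x+4/5x²=0 ⇒ x=−5/4=-1.2500; min R=1−1/(4·4/5)=0.6875>−1
Confirm numerically:
  x=-0.959: |R|=0.77674 <1
  x=-0.913: |R|=0.75386 <1
  x=-0.691: |R|=0.69098 <1
  x=-1.818: |R|=1.82610 >1
  x=-1.730: |R|=1.66432 >1
Stable set (-1.2500, 0).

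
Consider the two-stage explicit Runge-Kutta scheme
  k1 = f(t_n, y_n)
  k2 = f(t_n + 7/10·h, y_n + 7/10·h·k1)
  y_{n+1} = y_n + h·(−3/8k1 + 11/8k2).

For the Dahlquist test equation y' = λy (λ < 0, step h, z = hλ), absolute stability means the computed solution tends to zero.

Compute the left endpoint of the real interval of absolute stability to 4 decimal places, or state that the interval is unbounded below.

z* = -1.0390.

Set f=λy, z=hλ:
  k1=λy_n ⇒ h·k1=z·y_n;  k2=λ(1+7/10z)y_n ⇒ h·k2=z(1+7/10z)y_n
  y_{n+1}/y_n = 1 − 3/8z + 11/8z(1+7/10z) = 1 + z + 77/80z²
  so R(z) = 1 + z + 77/80z².

Find x<0 with |R(x)|<1.
x=-0.97: |R|=0.9356
R=1: x+77/80x²=0 ⇒ x=−80/77=-1.0390; min R=1−1/(4·77/80)=0.7403>−1
Confirm numerically:
  x=-0.887: |R|=0.87027 <1
  x=-0.695: |R|=0.76991 <1
  x=-0.578: |R|=0.74356 <1
  x=-1.573: |R|=1.80854 >1
  x=-1.431: |R|=1.53997 >1
  x=-1.297: |R|=1.32213 >1
Stable set (-1.0390, 0).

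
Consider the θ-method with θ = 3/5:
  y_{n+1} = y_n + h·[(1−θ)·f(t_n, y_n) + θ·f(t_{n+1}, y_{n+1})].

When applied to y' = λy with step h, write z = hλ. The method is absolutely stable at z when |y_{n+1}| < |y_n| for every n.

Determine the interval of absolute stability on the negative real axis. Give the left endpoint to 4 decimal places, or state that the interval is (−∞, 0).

unbounded; (−∞, 0).

Set f=λy, z=hλ:
  y_{n+1} = y_n + z·[2/5·y_n + 3/5·y_{n+1}] ⇒ (1 − 3/5z)y_{n+1} = (1 + 2/5z)y_n
  ⇒ R(z) = (1 + 2/5z)/(1 − 3/5z).

Solve |R(x)|<1 on ℝ⁻.
x=-0.6: |R|=0.5588
x=-2: |R|=0.0909
x=-10: |R|=0.4286
x=-100: |R|=0.6393
θ=3/5≥1/2 ⇒ |1+2/5x|<|1−3/5x| ∀x<0 ⇒ interval (−∞,0).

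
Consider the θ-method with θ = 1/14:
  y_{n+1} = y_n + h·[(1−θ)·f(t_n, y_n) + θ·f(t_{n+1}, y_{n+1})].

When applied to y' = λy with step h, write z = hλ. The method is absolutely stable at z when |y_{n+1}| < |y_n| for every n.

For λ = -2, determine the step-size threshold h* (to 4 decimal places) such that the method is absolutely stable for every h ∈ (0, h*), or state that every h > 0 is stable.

(-2.3333,0); λ=-2 ⇒ h* = (7/3)/2 = 1.1667.

Set f=λy, z=hλ:
  y_{n+1} = y_n + z·[13/14·y_n + 1/14·y_{n+1}] ⇒ (1 − 1/14z)y_{n+1} = (1 + 13/14z)y_n
  R(z) = (1 + 13/14z)/(1 − 1/14z).

Need |R(x)|<1, x<0.
x=-0.46: |R|=0.5546
R=−1: 1+13/14x = −1+1/14x ⇒ -6/7x=2 ⇒ x=2/(-6/7)=-2.3333
Confirm numerically:
  x=-1.764: |R|=0.56661 <1
  x=-1.750: |R|=0.55556 <1
  x=-1.376: |R|=0.25286 <1
  x=-2.659: |R|=1.23459 >1
  x=-2.537: |R|=1.14779 >1
So |R|<1 on (-2.3333, 0).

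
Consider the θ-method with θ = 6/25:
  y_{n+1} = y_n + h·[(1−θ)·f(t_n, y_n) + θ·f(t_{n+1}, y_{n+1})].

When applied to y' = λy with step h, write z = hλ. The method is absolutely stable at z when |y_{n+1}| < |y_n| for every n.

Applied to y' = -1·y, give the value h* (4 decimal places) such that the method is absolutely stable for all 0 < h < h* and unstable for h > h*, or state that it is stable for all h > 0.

Set f=λy, z=hλ:
  y_{n+1} = y_n + z·[19/25·y_n + 6/25·y_{n+1}] ⇒ (1 − 6/25z)y_{n+1} = (1 + 19/25z)y_n
  R(z) = (1 + 19/25z)/(1 − 6/25z).

Boundary: |R(x)|=1, x<0.
x=-0.76: |R|=0.3572
R=−1: 1+19/25x = −1+6/25x ⇒ -13/25x=2 ⇒ x=2/(-13/25)=-3.8462
Confirm numerically:
  x=-2.906: |R|=0.71199 <1
  x=-2.247: |R|=0.45977 <1
  x=-1.662: |R|=0.18809 <1
  x=-4.202: |R|=1.09213 >1
  x=-4.192: |R|=1.08965 >1
So |R|<1 on (-3.8462, 0).

(-3.8462,0); λ=-1 ⇒ h* = (50/13)/1 = 3.8462.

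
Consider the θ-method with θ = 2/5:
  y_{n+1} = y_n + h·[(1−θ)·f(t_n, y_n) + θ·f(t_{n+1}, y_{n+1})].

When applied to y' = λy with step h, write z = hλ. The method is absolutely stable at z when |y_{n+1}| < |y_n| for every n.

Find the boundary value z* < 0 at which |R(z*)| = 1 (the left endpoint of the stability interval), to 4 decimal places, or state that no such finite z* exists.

z* = -10.0000.

With y'=λy (z=hλ):
  y_{n+1} = y_n + z·[3/5·y_n + 2/5·y_{n+1}] ⇒ (1 − 2/5z)y_{n+1} = (1 + 3/5z)y_n
  R(z) = (1 + 3/5z)/(1 − 2/5z).

Need |R(x)|<1, x<0.
x=-1.07: |R|=0.2507
R=−1: 1+3/5x = −1+2/5x ⇒ -1/5x=2 ⇒ x=2/(-1/5)=-10.0000
Confirm numerically:
  x=-9.762: |R|=0.99030 <1
  x=-7.695: |R|=0.88695 <1
  x=-4.515: |R|=0.60905 <1
  x=-10.596: |R|=1.02276 >1
  x=-10.560: |R|=1.02144 >1
So |R|<1 on (-10.0000, 0).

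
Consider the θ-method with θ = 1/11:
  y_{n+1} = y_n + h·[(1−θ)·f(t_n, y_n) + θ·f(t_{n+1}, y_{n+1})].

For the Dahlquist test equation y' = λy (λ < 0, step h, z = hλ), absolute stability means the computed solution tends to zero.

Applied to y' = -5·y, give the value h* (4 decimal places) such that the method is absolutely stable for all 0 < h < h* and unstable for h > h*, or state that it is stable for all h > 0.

Test eqn y'=λy, z=hλ:
  y_{n+1} = y_n + z·[10/11·y_n + 1/11·y_{n+1}] ⇒ (1 − 1/11z)y_{n+1} = (1 + 10/11z)y_n
  Hence R(z) = (1 + 10/11z)/(1 − 1/11z).

Need |R(x)|<1, x<0.
x=-0.65: |R|=0.3863
R=−1: 1+10/11x = −1+1/11x ⇒ -9/11x=2 ⇒ x=2/(-9/11)=-2.4444
Confirm numerically:
  x=-2.125: |R|=0.78095 <1
  x=-1.742: |R|=0.50385 <1
  x=-1.722: |R|=0.48892 <1
  x=-1.361: |R|=0.21115 <1
  x=-2.724: |R|=1.18333 >1
  x=-2.520: |R|=1.05030 >1
So |R|<1 on (-2.4444, 0).

(-2.4444,0); λ=-5 ⇒ h* = (22/9)/5 = 0.4889.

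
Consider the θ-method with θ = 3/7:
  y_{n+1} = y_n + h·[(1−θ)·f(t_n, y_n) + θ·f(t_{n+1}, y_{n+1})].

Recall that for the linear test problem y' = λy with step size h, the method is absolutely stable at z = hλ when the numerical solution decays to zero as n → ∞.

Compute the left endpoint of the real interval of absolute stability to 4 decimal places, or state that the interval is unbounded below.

Test eqn y'=λy, z=hλ:
  y_{n+1} = y_n + z·[4/7·y_n + 3/7·y_{n+1}] ⇒ (1 − 3/7z)y_{n+1} = (1 + 4/7z)y_n
  R(z) = (1 + 4/7z)/(1 − 3/7z).

Boundary: |R(x)|=1, x<0.
x=-0.54: |R|=0.5615
R=−1: 1+4/7x = −1+3/7x ⇒ -1/7x=2 ⇒ x=2/(-1/7)=-14.0000
Confirm numerically:
  x=-9.086: |R|=0.85656 <1
  x=-7.886: |R|=0.80057 <1
  x=-7.421: |R|=0.77518 <1
  x=-14.458: |R|=1.00909 >1
  x=-14.249: |R|=1.00501 >1
So |R|<1 on (-14.0000, 0).

z* = -14.0000.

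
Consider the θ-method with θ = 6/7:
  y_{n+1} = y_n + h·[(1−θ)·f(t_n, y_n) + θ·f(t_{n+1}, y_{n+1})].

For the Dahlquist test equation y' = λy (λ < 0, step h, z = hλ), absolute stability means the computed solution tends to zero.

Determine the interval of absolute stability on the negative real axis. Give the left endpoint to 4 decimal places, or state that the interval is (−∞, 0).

(−∞, 0) — no finite endpoint.

With y'=λy (z=hλ):
  y_{n+1} = y_n + z·[1/7·y_n + 6/7·y_{n+1}] ⇒ (1 − 6/7z)y_{n+1} = (1 + 1/7z)y_n
  so R(z) = (1 + 1/7z)/(1 − 6/7z).

Find x<0 with |R(x)|<1.
x=-1.19: |R|=0.4109
x=-2: |R|=0.2632
x=-10: |R|=0.0448
x=-100: |R|=0.1532
θ=6/7≥1/2 ⇒ |1+1/7x|<|1−6/7x| ∀x<0 ⇒ interval (−∞,0).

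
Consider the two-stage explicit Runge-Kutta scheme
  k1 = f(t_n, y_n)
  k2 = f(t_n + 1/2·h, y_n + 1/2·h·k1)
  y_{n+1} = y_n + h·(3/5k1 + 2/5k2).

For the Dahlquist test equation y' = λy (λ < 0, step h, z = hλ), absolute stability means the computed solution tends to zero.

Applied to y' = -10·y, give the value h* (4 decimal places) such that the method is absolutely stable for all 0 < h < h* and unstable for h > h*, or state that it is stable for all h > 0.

Test eqn y'=λy, z=hλ:
  k1=λy_n ⇒ h·k1=z·y_n;  k2=λ(1+1/2z)y_n ⇒ h·k2=z(1+1/2z)y_n
  y_{n+1}/y_n = 1 + 3/5z + 2/5z(1+1/2z) = 1 + z + 1/5z²
  R(z) = 1 + z + 1/5z².

Solve |R(x)|<1 on ℝ⁻.
x=-1.05: |R|=0.1705
R=1: x+1/5x²=0 ⇒ x=−5=-5.0000; min R=1−1/(4·1/5)=-0.2500>−1
Confirm numerically:
  x=-4.909: |R|=0.91066 <1
  x=-4.545: |R|=0.58641 <1
  x=-4.345: |R|=0.43080 <1
  x=-4.052: |R|=0.23174 <1
  x=-5.574: |R|=1.63990 >1
  x=-5.540: |R|=1.59832 >1
  x=-5.528: |R|=1.58376 >1
So |R|<1 on (-5.0000, 0).

(-5.0000,0); λ=-10 ⇒ h* = (5)/10 = 0.5000.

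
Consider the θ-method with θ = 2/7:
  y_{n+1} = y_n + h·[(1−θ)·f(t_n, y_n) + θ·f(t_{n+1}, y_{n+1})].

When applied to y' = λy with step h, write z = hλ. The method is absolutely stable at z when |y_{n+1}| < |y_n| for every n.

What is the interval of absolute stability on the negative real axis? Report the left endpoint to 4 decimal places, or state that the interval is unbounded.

z∈(-4.6667,0).

Set f=λy, z=hλ:
  y_{n+1} = y_n + z·[5/7·y_n + 2/7·y_{n+1}] ⇒ (1 − 2/7z)y_{n+1} = (1 + 5/7z)y_n
  ⇒ R(z) = (1 + 5/7z)/(1 − 2/7z).

Need |R(x)|<1, x<0.
x=-0.66: |R|=0.4447
R=−1: 1+5/7x = −1+2/7x ⇒ -3/7x=2 ⇒ x=2/(-3/7)=-4.6667
Confirm numerically:
  x=-4.616: |R|=0.99064 <1
  x=-2.447: |R|=0.44014 <1
  x=-2.257: |R|=0.37216 <1
  x=-1.979: |R|=0.26419 <1
  x=-5.258: |R|=1.10128 >1
  x=-5.129: |R|=1.08037 >1
Stable set (-4.6667, 0).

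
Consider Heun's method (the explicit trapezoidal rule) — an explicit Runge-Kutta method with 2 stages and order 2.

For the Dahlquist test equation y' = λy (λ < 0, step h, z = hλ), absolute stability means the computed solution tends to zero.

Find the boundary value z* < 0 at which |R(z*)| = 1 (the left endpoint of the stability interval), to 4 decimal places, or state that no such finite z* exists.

Set f=λy, z=hλ:
  order 2, 2-stage ⇒ R(z)=1+z+z^2/2
  (e.g. R(-0.74)=0.53380, |R|=0.53380)

Need |R(x)|<1, x<0.
x=-0.74: |R|=0.5338
|R(-2.3)|=1.3450 |R(-1.82)|=0.8362 |R(-1.51)|=0.6300
Bisect:
  x_lo=-2.3662 |R|=1.4333  x_hi=-0.3827 |R|=0.6905
  mid=-1.37449 |R|=0.57012 →hi
  mid=-1.87037 |R|=0.87877 →hi
  mid=-2.11831 |R|=1.12531 →lo
  mid=-1.99434 |R|=0.99435 →hi
  mid=-2.05632 |R|=1.05791 →lo
  mid=-2.02533 |R|=1.02565 →lo
  mid=-2.00983 |R|=1.00988 →lo
  ...
  [-2.00003,-1.99991] ⇒ x*=-2.0000
So |R|<1 on (-2.0000, 0).

z* = -2.0000.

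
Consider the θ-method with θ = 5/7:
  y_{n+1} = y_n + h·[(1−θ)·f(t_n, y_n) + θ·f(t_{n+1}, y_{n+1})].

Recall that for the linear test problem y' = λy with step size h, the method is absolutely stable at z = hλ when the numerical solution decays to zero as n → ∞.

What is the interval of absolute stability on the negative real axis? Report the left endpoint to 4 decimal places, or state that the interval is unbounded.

Test eqn y'=λy, z=hλ:
  y_{n+1} = y_n + z·[2/7·y_n + 5/7·y_{n+1}] ⇒ (1 − 5/7z)y_{n+1} = (1 + 2/7z)y_n
  R(z) = (1 + 2/7z)/(1 − 5/7z).

Find x<0 with |R(x)|<1.
x=-0.35: |R|=0.7200
x=-2: |R|=0.1765
x=-10: |R|=0.2281
x=-100: |R|=0.3807
θ=5/7≥1/2 ⇒ |1+2/7x|<|1−5/7x| ∀x<0 ⇒ unbounded interval.

unbounded; (−∞, 0).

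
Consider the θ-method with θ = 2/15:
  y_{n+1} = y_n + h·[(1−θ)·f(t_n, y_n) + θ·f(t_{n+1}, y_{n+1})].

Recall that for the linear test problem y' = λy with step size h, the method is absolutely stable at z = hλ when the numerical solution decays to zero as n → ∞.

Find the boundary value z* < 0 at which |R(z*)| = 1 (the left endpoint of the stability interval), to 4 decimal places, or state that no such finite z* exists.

Test eqn y'=λy, z=hλ:
  y_{n+1} = y_n + z·[13/15·y_n + 2/15·y_{n+1}] ⇒ (1 − 2/15z)y_{n+1} = (1 + 13/15z)y_n
  so R(z) = (1 + 13/15z)/(1 − 2/15z).

Solve |R(x)|<1 on ℝ⁻.
x=-0.45: |R|=0.5755
R=−1: 1+13/15x = −1+2/15x ⇒ -11/15x=2 ⇒ x=2/(-11/15)=-2.7273
Confirm numerically:
  x=-2.424: |R|=0.83192 <1
  x=-1.854: |R|=0.48653 <1
  x=-1.333: |R|=0.13184 <1
  x=-1.248: |R|=0.06996 <1
  x=-3.320: |R|=1.30129 >1
  x=-2.813: |R|=1.04572 >1
Interval (-2.7273, 0).

left endpoint -2.7273.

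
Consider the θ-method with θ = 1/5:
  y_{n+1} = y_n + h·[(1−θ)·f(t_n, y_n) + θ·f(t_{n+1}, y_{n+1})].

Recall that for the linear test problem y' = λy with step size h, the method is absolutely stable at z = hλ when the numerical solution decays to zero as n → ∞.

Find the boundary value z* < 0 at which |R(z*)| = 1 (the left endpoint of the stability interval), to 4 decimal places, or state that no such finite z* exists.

left endpoint -3.3333.

On y'=λy, z=hλ:
  y_{n+1} = y_n + z·[4/5·y_n + 1/5·y_{n+1}] ⇒ (1 − 1/5z)y_{n+1} = (1 + 4/5z)y_n
  ⇒ R(z) = (1 + 4/5z)/(1 − 1/5z).

Solve |R(x)|<1 on ℝ⁻.
x=-0.85: |R|=0.2735
R=−1: 1+4/5x = −1+1/5x ⇒ -3/5x=2 ⇒ x=2/(-3/5)=-3.3333
Confirm numerically:
  x=-2.403: |R|=0.62299 <1
  x=-2.330: |R|=0.58936 <1
  x=-2.272: |R|=0.56216 <1
  x=-3.638: |R|=1.10581 >1
  x=-3.430: |R|=1.03440 >1
Stable set (-3.3333, 0).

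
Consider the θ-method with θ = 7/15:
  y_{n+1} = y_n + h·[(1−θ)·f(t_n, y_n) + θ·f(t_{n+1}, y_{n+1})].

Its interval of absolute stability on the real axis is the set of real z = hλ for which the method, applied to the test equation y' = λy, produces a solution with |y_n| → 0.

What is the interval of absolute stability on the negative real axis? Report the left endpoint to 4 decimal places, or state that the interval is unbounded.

z∈(-30.0000,0).

With y'=λy (z=hλ):
  y_{n+1} = y_n + z·[8/15·y_n + 7/15·y_{n+1}] ⇒ (1 − 7/15z)y_{n+1} = (1 + 8/15z)y_n
  ⇒ R(z) = (1 + 8/15z)/(1 − 7/15z).

Solve |R(x)|<1 on ℝ⁻.
x=-0.61: |R|=0.5252
R=−1: 1+8/15x = −1+7/15x ⇒ -1/15x=2 ⇒ x=2/(-1/15)=-30.0000
Confirm numerically:
  x=-22.665: |R|=0.95776 <1
  x=-20.861: |R|=0.94325 <1
  x=-16.787: |R|=0.90029 <1
  x=-30.293: |R|=1.00129 >1
  x=-30.225: |R|=1.00099 >1
Stable set (-30.0000, 0).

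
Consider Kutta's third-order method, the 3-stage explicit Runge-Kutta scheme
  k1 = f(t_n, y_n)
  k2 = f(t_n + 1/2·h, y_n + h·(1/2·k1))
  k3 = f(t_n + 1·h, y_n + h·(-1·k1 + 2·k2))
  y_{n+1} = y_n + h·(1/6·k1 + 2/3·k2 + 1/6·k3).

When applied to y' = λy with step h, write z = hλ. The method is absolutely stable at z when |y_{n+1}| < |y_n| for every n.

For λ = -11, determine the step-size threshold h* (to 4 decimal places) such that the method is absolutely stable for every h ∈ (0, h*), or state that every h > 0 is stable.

Set f=λy, z=hλ:
  order 3, 3-stage ⇒ R(z)=1+z+z^2/2+z^3/6
  (e.g. R(-1.58)=0.01081, |R|=0.01081)

Find x<0 with |R(x)|<1.
x=-1.58: |R|=0.0108
|R(-2.23)|=0.5918 |R(-1.98)|=0.3135 |R(-0.58)|=0.5557
Bisect:
  x_lo=-3.2186 |R|=2.5960  x_hi=-0.3701 |R|=0.6900
  mid=-1.79432 |R|=0.14736 →hi
  mid=-2.50646 |R|=0.98969 →hi
  mid=-2.86252 |R|=1.67477 →lo
  mid=-2.68449 |R|=1.30553 →lo
  mid=-2.59547 |R|=1.14129 →lo
  mid=-2.55096 |R|=1.06395 →lo
  mid=-2.52871 |R|=1.02644 →lo
  mid=-2.51758 |R|=1.00797 →lo
  mid=-2.51202 |R|=0.99881 →hi
  ...
  [-2.51289,-2.51271] ⇒ x*=-2.5127
Stable set (-2.5127, 0).

(-2.5127,0); λ=-11 ⇒ h* = 0.2284.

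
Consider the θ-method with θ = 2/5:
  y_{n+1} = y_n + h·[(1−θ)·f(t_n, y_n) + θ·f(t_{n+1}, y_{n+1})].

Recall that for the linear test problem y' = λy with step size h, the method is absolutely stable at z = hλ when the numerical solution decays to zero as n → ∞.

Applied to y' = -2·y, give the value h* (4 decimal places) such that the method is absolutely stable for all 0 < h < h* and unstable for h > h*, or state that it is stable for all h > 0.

With y'=λy (z=hλ):
  y_{n+1} = y_n + z·[3/5·y_n + 2/5·y_{n+1}] ⇒ (1 − 2/5z)y_{n+1} = (1 + 3/5z)y_n
  Hence R(z) = (1 + 3/5z)/(1 − 2/5z).

Need |R(x)|<1, x<0.
x=-0.8: |R|=0.3939
R=−1: 1+3/5x = −1+2/5x ⇒ -1/5x=2 ⇒ x=2/(-1/5)=-10.0000
Confirm numerically:
  x=-7.046: |R|=0.84528 <1
  x=-6.061: |R|=0.76995 <1
  x=-5.621: |R|=0.73039 <1
  x=-4.607: |R|=0.62059 <1
  x=-10.502: |R|=1.01930 >1
  x=-10.218: |R|=1.00857 >1
  x=-10.119: |R|=1.00472 >1
So |R|<1 on (-10.0000, 0).

(-10.0000,0); λ=-2 ⇒ h* = (10)/2 = 5.0000.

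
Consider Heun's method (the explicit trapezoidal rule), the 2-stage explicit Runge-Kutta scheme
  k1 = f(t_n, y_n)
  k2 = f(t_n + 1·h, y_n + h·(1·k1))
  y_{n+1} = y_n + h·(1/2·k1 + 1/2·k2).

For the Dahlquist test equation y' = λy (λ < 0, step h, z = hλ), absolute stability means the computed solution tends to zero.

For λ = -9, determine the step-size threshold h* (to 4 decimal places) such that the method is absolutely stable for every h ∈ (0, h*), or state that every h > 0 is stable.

On y'=λy, z=hλ:
  order 2, 2-stage ⇒ R(z)=1+z+z^2/2
  (e.g. R(-1.55)=0.65125, |R|=0.65125)

Solve |R(x)|<1 on ℝ⁻.
x=-1.55: |R|=0.6513
|R(-2.11)|=1.1160 |R(-1.24)|=0.5288 |R(-1.17)|=0.5144
Bisect:
  x_lo=-2.4591 |R|=1.5645  x_hi=-0.0545 |R|=0.9470
  mid=-1.25679 |R|=0.53297 →hi
  mid=-1.85793 |R|=0.86803 →hi
  mid=-2.15851 |R|=1.17107 →lo
  mid=-2.00822 |R|=1.00825 →lo
  mid=-1.93308 |R|=0.93532 →hi
  mid=-1.97065 |R|=0.97108 →hi
  mid=-1.98943 |R|=0.98949 →hi
  mid=-1.99883 |R|=0.99883 →hi
  mid=-2.00352 |R|=1.00353 →lo
  ...
  [-2.00000,-1.99985] ⇒ x*=-2.0000
So |R|<1 on (-2.0000, 0).

(-2.0000,0); λ=-9 ⇒ h* = 0.2222.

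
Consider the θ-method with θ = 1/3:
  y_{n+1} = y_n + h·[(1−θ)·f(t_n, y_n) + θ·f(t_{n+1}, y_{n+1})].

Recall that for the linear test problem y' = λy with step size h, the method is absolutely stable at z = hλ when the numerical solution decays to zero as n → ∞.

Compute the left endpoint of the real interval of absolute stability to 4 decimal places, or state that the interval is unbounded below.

Test eqn y'=λy, z=hλ:
  y_{n+1} = y_n + z·[2/3·y_n + 1/3·y_{n+1}] ⇒ (1 − 1/3z)y_{n+1} = (1 + 2/3z)y_n
  Hence R(z) = (1 + 2/3z)/(1 − 1/3z).

Boundary: |R(x)|=1, x<0.
x=-1.29: |R|=0.0979
R=−1: 1+2/3x = −1+1/3x ⇒ -1/3x=2 ⇒ x=2/(-1/3)=-6.0000
Confirm numerically:
  x=-3.719: |R|=0.66051 <1
  x=-3.195: |R|=0.54722 <1
  x=-2.726: |R|=0.42822 <1
  x=-6.398: |R|=1.04235 >1
  x=-6.089: |R|=1.00979 >1
So |R|<1 on (-6.0000, 0).

left endpoint -6.0000.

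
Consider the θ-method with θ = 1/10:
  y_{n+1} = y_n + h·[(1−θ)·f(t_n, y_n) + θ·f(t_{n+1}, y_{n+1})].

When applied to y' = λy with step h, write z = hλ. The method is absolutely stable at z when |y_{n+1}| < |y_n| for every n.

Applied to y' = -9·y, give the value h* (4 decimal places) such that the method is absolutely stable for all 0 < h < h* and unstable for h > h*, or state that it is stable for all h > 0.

Set f=λy, z=hλ:
  y_{n+1} = y_n + z·[9/10·y_n + 1/10·y_{n+1}] ⇒ (1 − 1/10z)y_{n+1} = (1 + 9/10z)y_n
  ⇒ R(z) = (1 + 9/10z)/(1 − 1/10z).

Find x<0 with |R(x)|<1.
x=-0.92: |R|=0.1575
R=−1: 1+9/10x = −1+1/10x ⇒ -4/5x=2 ⇒ x=2/(-4/5)=-2.5000
Confirm numerically:
  x=-2.450: |R|=0.96787 <1
  x=-2.072: |R|=0.71637 <1
  x=-1.985: |R|=0.65624 <1
  x=-1.499: |R|=0.30359 <1
  x=-2.844: |R|=1.21426 >1
  x=-2.636: |R|=1.08610 >1
Stable set (-2.5000, 0).

(-2.5000,0); λ=-9 ⇒ h* = (5/2)/9 = 0.2778.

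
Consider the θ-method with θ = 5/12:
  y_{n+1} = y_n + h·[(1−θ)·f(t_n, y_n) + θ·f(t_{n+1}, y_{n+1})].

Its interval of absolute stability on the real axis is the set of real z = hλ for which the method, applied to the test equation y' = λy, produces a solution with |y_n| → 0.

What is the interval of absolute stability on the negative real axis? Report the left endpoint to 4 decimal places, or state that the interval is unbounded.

Set f=λy, z=hλ:
  y_{n+1} = y_n + z·[7/12·y_n + 5/12·y_{n+1}] ⇒ (1 − 5/12z)y_{n+1} = (1 + 7/12z)y_n
  so R(z) = (1 + 7/12z)/(1 − 5/12z).

Need |R(x)|<1, x<0.
x=-1.71: |R|=0.0015
R=−1: 1+7/12x = −1+5/12x ⇒ -1/6x=2 ⇒ x=2/(-1/6)=-12.0000
Confirm numerically:
  x=-10.308: |R|=0.94674 <1
  x=-9.219: |R|=0.90426 <1
  x=-6.814: |R|=0.77486 <1
  x=-12.242: |R|=1.00661 >1
  x=-12.239: |R|=1.00653 >1
Interval (-12.0000, 0).

z∈(-12.0000,0).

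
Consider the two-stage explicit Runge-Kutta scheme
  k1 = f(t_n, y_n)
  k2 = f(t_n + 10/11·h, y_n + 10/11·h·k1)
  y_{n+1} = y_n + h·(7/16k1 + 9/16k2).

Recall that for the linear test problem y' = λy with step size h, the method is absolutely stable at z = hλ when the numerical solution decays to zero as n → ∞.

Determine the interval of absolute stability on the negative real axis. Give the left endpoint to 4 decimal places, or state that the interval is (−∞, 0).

Test eqn y'=λy, z=hλ:
  k1=λy_n ⇒ h·k1=z·y_n;  k2=λ(1+10/11z)y_n ⇒ h·k2=z(1+10/11z)y_n
  y_{n+1}/y_n = 1 + 7/16z + 9/16z(1+10/11z) = 1 + z + 45/88z²
  R(z) = 1 + z + 45/88z².

Find x<0 with |R(x)|<1.
x=-0.5: |R|=0.6278
R=1: x+45/88x²=0 ⇒ x=−88/45=-1.9556; min R=1−1/(4·45/88)=0.5111>−1
Confirm numerically:
  x=-1.829: |R|=0.88163 <1
  x=-1.625: |R|=0.72532 <1
  x=-1.398: |R|=0.60141 <1
  x=-2.490: |R|=1.68051 >1
  x=-2.169: |R|=1.23674 >1
Stable set (-1.9556, 0).

z∈(-1.9556,0).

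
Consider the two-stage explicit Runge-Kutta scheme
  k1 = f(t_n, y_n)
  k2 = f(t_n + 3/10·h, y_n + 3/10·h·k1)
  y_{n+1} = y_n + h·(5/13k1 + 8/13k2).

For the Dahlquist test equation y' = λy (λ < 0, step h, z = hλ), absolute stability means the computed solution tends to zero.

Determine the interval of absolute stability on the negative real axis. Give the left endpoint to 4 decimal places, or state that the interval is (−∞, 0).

(-5.4167, 0).

With y'=λy (z=hλ):
  k1=λy_n ⇒ h·k1=z·y_n;  k2=λ(1+3/10z)y_n ⇒ h·k2=z(1+3/10z)y_n
  y_{n+1}/y_n = 1 + 5/13z + 8/13z(1+3/10z) = 1 + z + 12/65z²
  Hence R(z) = 1 + z + 12/65z².

Need |R(x)|<1, x<0.
x=-1.49: |R|=0.0801
R=1: x+12/65x²=0 ⇒ x=−65/12=-5.4167; min R=1−1/(4·12/65)=-0.3542>−1
Confirm numerically:
  x=-5.253: |R|=0.84128 <1
  x=-4.381: |R|=0.16235 <1
  x=-3.292: |R|=0.29127 <1
  x=-2.533: |R|=0.34849 <1
  x=-5.999: |R|=1.64494 >1
  x=-5.865: |R|=1.48544 >1
  x=-5.721: |R|=1.32143 >1
So |R|<1 on (-5.4167, 0).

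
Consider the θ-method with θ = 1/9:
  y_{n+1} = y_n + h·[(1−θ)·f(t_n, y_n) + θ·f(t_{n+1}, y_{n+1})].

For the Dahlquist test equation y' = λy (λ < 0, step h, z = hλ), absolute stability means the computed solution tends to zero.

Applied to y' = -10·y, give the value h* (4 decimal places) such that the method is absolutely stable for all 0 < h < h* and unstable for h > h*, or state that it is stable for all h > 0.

Set f=λy, z=hλ:
  y_{n+1} = y_n + z·[8/9·y_n + 1/9·y_{n+1}] ⇒ (1 − 1/9z)y_{n+1} = (1 + 8/9z)y_n
  ⇒ R(z) = (1 + 8/9z)/(1 − 1/9z).

Solve |R(x)|<1 on ℝ⁻.
x=-1.21: |R|=0.0666
R=−1: 1+8/9x = −1+1/9x ⇒ -7/9x=2 ⇒ x=2/(-7/9)=-2.5714
Confirm numerically:
  x=-2.081: |R|=0.69019 <1
  x=-1.313: |R|=0.14584 <1
  x=-1.146: |R|=0.01656 <1
  x=-1.092: |R|=0.02616 <1
  x=-2.826: |R|=1.15068 >1
  x=-2.825: |R|=1.15011 >1
  x=-2.689: |R|=1.07041 >1
Stable set (-2.5714, 0).

(-2.5714,0); λ=-10 ⇒ h* = (18/7)/10 = 0.2571.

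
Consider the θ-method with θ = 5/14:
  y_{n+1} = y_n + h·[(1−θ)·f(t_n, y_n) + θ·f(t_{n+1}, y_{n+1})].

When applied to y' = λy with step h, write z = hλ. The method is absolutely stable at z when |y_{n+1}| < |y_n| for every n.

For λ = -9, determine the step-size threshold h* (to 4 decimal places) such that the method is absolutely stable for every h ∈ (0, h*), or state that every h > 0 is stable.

(-7.0000,0); λ=-9 ⇒ h* = (7)/9 = 0.7778.

Set f=λy, z=hλ:
  y_{n+1} = y_n + z·[9/14·y_n + 5/14·y_{n+1}] ⇒ (1 − 5/14z)y_{n+1} = (1 + 9/14z)y_n
  so R(z) = (1 + 9/14z)/(1 − 5/14z).

Boundary: |R(x)|=1, x<0.
x=-1.42: |R|=0.0578
R=−1: 1+9/14x = −1+5/14x ⇒ -2/7x=2 ⇒ x=2/(-2/7)=-7.0000
Confirm numerically:
  x=-5.904: |R|=0.89926 <1
  x=-3.988: |R|=0.64502 <1
  x=-3.485: |R|=0.55259 <1
  x=-3.479: |R|=0.55139 <1
  x=-7.540: |R|=1.04178 >1
  x=-7.246: |R|=1.01959 >1
Stable set (-7.0000, 0).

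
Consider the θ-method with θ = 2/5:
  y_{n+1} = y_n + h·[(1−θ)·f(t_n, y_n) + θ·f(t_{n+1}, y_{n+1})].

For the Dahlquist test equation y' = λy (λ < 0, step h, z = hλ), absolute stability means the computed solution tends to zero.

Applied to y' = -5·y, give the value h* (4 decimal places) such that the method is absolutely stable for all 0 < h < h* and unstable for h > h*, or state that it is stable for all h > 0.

Test eqn y'=λy, z=hλ:
  y_{n+1} = y_n + z·[3/5·y_n + 2/5·y_{n+1}] ⇒ (1 − 2/5z)y_{n+1} = (1 + 3/5z)y_n
  ⇒ R(z) = (1 + 3/5z)/(1 − 2/5z).

Need |R(x)|<1, x<0.
x=-0.97: |R|=0.3012
R=−1: 1+3/5x = −1+2/5x ⇒ -1/5x=2 ⇒ x=2/(-1/5)=-10.0000
Confirm numerically:
  x=-9.356: |R|=0.97284 <1
  x=-6.426: |R|=0.79980 <1
  x=-5.483: |R|=0.71709 <1
  x=-4.206: |R|=0.56800 <1
  x=-10.321: |R|=1.01252 >1
  x=-10.207: |R|=1.00815 >1
Stable set (-10.0000, 0).

(-10.0000,0); λ=-5 ⇒ h* = (10)/5 = 2.0000.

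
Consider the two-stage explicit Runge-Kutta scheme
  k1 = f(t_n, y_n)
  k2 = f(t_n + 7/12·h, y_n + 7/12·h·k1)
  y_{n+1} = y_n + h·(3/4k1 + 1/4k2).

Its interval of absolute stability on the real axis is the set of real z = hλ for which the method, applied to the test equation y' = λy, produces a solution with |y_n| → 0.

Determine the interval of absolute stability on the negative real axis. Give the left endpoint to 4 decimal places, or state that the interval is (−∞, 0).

Test eqn y'=λy, z=hλ:
  k1=λy_n ⇒ h·k1=z·y_n;  k2=λ(1+7/12z)y_n ⇒ h·k2=z(1+7/12z)y_n
  y_{n+1}/y_n = 1 + 3/4z + 1/4z(1+7/12z) = 1 + z + 7/48z²
  Hence R(z) = 1 + z + 7/48z².

Need |R(x)|<1, x<0.
x=-1.8: |R|=0.3275
R=1: x+7/48x²=0 ⇒ x=−48/7=-6.8571; min R=1−1/(4·7/48)=-0.7143>−1
Confirm numerically:
  x=-5.003: |R|=0.35279 <1
  x=-3.109: |R|=0.69939 <1
  x=-2.830: |R|=0.66204 <1
  x=-7.313: |R|=1.48616 >1
  x=-7.232: |R|=1.39535 >1
Stable set (-6.8571, 0).

(-6.8571, 0).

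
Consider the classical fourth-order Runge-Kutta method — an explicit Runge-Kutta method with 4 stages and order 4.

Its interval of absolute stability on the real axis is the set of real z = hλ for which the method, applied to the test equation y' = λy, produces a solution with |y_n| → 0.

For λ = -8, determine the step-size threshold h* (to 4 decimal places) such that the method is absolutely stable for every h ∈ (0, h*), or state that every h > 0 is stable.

(-2.7853,0); λ=-8 ⇒ h* = 0.3482.

Set f=λy, z=hλ:
  order 4, 4-stage ⇒ R(z)=1+z+z^2/2+z^3/6+z^4/24
  (e.g. R(-1.8)=0.28540, |R|=0.28540)

Need |R(x)|<1, x<0.
x=-1.8: |R|=0.2854
|R(-2.78)|=0.9920 |R(-2.16)|=0.4002 |R(-1.45)|=0.2773
Bisect:
  x_lo=-3.2914 |R|=2.0724  x_hi=-0.1821 |R|=0.8335
  mid=-1.73673 |R|=0.27739 →hi
  mid=-2.51404 |R|=0.66235 →hi
  mid=-2.90270 |R|=1.19193 →lo
  mid=-2.70837 |R|=0.89009 →hi
  mid=-2.80554 |R|=1.03095 →lo
  mid=-2.75695 |R|=0.95811 →hi
  mid=-2.78125 |R|=0.99391 →hi
  ...
  [-2.78542,-2.78523] ⇒ x*=-2.7853
So |R|<1 on (-2.7853, 0).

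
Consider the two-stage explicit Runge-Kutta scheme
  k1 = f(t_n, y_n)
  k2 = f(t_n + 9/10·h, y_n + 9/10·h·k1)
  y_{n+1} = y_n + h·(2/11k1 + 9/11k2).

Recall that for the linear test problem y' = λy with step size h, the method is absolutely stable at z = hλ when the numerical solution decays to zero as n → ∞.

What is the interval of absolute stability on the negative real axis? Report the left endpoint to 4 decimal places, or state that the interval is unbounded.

z∈(-1.3580,0).

On y'=λy, z=hλ:
  k1=λy_n ⇒ h·k1=z·y_n;  k2=λ(1+9/10z)y_n ⇒ h·k2=z(1+9/10z)y_n
  y_{n+1}/y_n = 1 + 2/11z + 9/11z(1+9/10z) = 1 + z + 81/110z²
  R(z) = 1 + z + 81/110z².

Need |R(x)|<1, x<0.
x=-1.78: |R|=1.5531
R=1: x+81/110x²=0 ⇒ x=−110/81=-1.3580; min R=1−1/(4·81/110)=0.6605>−1
Confirm numerically:
  x=-1.181: |R|=0.84605 <1
  x=-1.063: |R|=0.76907 <1
  x=-1.051: |R|=0.76239 <1
  x=-0.665: |R|=0.66064 <1
  x=-1.744: |R|=1.49568 >1
  x=-1.469: |R|=1.12004 >1
  x=-1.453: |R|=1.10162 >1
So |R|<1 on (-1.3580, 0).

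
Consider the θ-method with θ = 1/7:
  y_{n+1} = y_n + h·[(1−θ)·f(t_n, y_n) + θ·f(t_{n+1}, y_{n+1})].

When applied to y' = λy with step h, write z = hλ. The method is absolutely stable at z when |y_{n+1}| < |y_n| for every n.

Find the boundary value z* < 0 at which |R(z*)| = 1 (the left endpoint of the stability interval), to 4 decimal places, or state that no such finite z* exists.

With y'=λy (z=hλ):
  y_{n+1} = y_n + z·[6/7·y_n + 1/7·y_{n+1}] ⇒ (1 − 1/7z)y_{n+1} = (1 + 6/7z)y_n
  so R(z) = (1 + 6/7z)/(1 − 1/7z).

Find x<0 with |R(x)|<1.
x=-1.64: |R|=0.3287
R=−1: 1+6/7x = −1+1/7x ⇒ -5/7x=2 ⇒ x=2/(-5/7)=-2.8000
Confirm numerically:
  x=-2.689: |R|=0.94272 <1
  x=-2.410: |R|=0.79277 <1
  x=-1.257: |R|=0.06564 <1
  x=-1.249: |R|=0.05989 <1
  x=-3.052: |R|=1.12535 >1
  x=-2.939: |R|=1.06993 >1
  x=-2.827: |R|=1.01374 >1
Interval (-2.8000, 0).

left endpoint -2.8000.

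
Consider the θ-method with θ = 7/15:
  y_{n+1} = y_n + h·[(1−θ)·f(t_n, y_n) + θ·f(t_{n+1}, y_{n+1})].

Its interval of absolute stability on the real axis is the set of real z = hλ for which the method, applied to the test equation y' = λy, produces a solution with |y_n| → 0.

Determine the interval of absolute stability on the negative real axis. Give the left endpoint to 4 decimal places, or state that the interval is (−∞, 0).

Test eqn y'=λy, z=hλ:
  y_{n+1} = y_n + z·[8/15·y_n + 7/15·y_{n+1}] ⇒ (1 − 7/15z)y_{n+1} = (1 + 8/15z)y_n
  so R(z) = (1 + 8/15z)/(1 − 7/15z).

Boundary: |R(x)|=1, x<0.
x=-1.76: |R|=0.0337
R=−1: 1+8/15x = −1+7/15x ⇒ -1/15x=2 ⇒ x=2/(-1/15)=-30.0000
Confirm numerically:
  x=-29.134: |R|=0.99604 <1
  x=-24.048: |R|=0.96754 <1
  x=-14.323: |R|=0.86399 <1
  x=-30.360: |R|=1.00158 >1
  x=-30.051: |R|=1.00023 >1
So |R|<1 on (-30.0000, 0).

(-30.0000, 0).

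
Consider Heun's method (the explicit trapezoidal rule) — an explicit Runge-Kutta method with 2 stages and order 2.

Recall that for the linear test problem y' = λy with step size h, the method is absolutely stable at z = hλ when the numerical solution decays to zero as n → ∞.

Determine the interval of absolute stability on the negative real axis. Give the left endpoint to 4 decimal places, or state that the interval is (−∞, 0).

With y'=λy (z=hλ):
  order 2, 2-stage ⇒ R(z)=1+z+z^2/2
  (e.g. R(-1.11)=0.50605, |R|=0.50605)

Need |R(x)|<1, x<0.
x=-1.11: |R|=0.5060
|R(-1.48)|=0.6152 |R(-1.16)|=0.5128 |R(-0.54)|=0.6058
Bisect:
  x_lo=-2.8376 |R|=2.1884  x_hi=-0.2059 |R|=0.8153
  mid=-1.52176 |R|=0.63612 →hi
  mid=-2.17968 |R|=1.19583 →lo
  mid=-1.85072 |R|=0.86186 →hi
  mid=-2.01520 |R|=1.01532 →lo
  mid=-1.93296 |R|=0.93521 →hi
  mid=-1.97408 |R|=0.97442 →hi
  mid=-1.99464 |R|=0.99466 →hi
  mid=-2.00492 |R|=1.00493 →lo
  mid=-1.99978 |R|=0.99978 →hi
  mid=-2.00235 |R|=1.00236 →lo
  ...
  [-2.00010,-1.99994] ⇒ x*=-2.0000
Interval (-2.0000, 0).

(-2.0000, 0).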